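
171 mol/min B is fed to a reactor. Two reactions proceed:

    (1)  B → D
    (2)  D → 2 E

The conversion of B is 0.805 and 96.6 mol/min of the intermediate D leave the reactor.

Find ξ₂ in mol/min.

Conversion of B: B consumed = 1ξ₁ = 0.805 × 171 → ξ₁ = 137.7 mol/min.
D balance: n_D = 0 + 1ξ₁ − 1ξ₂ = 96.6 → ξ₂ = (1·137.7 − 96.6)/1 = 41.06 mol/min.
Outlet amounts (n = n₀ + Σ ν·ξ):
  B: 171 − 1(137.7) = 33.34
  D: 0 + 1(137.7) − 1(41.06) = 96.6
  E: 0 + 2(41.06) = 82.11

ξ₂ = 41.1 mol/min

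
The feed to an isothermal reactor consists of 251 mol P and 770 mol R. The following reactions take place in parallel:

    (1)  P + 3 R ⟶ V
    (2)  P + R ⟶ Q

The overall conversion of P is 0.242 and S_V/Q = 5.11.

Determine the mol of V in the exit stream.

Conversion of P: P consumed = 0.242 × 251 = 60.74 mol = 1ξ₁ + 1ξ₂.
Selectivity: 1ξ₁ / (1ξ₂) = 5.11 → ξ₁ = 5.11 ξ₂.
Substitute: (1·5.11 + 1) ξ₂ = 60.74 → ξ₂ = 9.941 mol, ξ₁ = 50.8 mol.
Outlet amounts (n = n₀ + Σ ν·ξ):
  P: 251 − 1(50.8) − 1(9.941) = 190.3
  R: 770 − 3(50.8) − 1(9.941) = 607.7
  V: 0 + 1(50.8) = 50.8
  Q: 0 + 1(9.941) = 9.941

50.8 mol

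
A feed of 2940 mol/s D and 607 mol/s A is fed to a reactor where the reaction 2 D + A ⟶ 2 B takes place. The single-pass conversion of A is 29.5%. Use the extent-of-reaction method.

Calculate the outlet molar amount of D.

A reacted = 0.295 × 607 = 179.1 mol/s; ν_A = −1, so ξ = 179.1/1 = 179.1 mol/s.
Outlet amounts (n = n₀ + ν ξ):
  D: 2940 − 2(179.1) = 2582
  A: 607 − 1(179.1) = 427.9
  B: 0 + 2(179.1) = 358.1

2580 mol/s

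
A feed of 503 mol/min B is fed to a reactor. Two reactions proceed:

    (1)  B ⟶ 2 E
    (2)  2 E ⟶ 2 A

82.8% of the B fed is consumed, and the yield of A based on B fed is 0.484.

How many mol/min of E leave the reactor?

Conversion of B: B consumed = 1ξ₁ = 0.828 × 503 → ξ₁ = 416.5 mol/min.
Yield of A: 2ξ₂ / 503 = 0.484 → ξ₂ = 121.7 mol/min.
Outlet amounts (n = n₀ + Σ ν·ξ):
  B: 503 − 1(416.5) = 86.52
  E: 0 + 2(416.5) − 2(121.7) = 589.5
  A: 0 + 2(121.7) = 243.5

590 mol/min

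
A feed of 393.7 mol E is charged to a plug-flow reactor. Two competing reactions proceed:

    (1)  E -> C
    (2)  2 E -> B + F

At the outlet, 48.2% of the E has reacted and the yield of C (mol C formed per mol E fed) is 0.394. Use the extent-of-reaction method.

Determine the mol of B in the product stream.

17.3 mol

Yield of C: 1ξ₁ / 393.7 = 0.394 → ξ₁ = 155.1 mol.
Conversion of E: 1ξ₁ + 2ξ₂ = 0.482 × 393.7 = 189.8 → ξ₂ = 17.32 mol.
Outlet amounts (n = n₀ + Σ ν·ξ):
  E: 393.7 − 1(155.1) − 2(17.32) = 203.9
  C: 0 + 1(155.1) = 155.1
  B: 0 + 1(17.32) = 17.32
  F: 0 + 1(17.32) = 17.32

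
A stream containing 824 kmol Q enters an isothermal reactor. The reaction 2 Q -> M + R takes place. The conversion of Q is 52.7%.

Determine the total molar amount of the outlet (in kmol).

824 kmol

Q reacted = 0.527 × 824 = 434.2 kmol; ν_Q = −2, so ξ = 434.2/2 = 217.1 kmol.
Outlet amounts (n = n₀ + ν ξ):
  Q: 824 − 2(217.1) = 389.8
  M: 0 + 1(217.1) = 217.1
  R: 0 + 1(217.1) = 217.1
Total out = 389.8 + 217.1 + 217.1 = 824 kmol.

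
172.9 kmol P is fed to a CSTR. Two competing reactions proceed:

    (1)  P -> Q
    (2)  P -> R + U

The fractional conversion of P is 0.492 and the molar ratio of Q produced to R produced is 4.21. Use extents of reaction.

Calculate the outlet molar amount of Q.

Conversion of P: P consumed = 0.492 × 172.9 = 85.07 kmol = 1ξ₁ + 1ξ₂.
Selectivity: 1ξ₁ / (1ξ₂) = 4.21 → ξ₁ = 4.21 ξ₂.
Substitute: (1·4.21 + 1) ξ₂ = 85.07 → ξ₂ = 16.33 kmol, ξ₁ = 68.74 kmol.
Outlet amounts (n = n₀ + Σ ν·ξ):
  P: 172.9 − 1(68.74) − 1(16.33) = 87.83
  Q: 0 + 1(68.74) = 68.74
  R: 0 + 1(16.33) = 16.33
  U: 0 + 1(16.33) = 16.33

68.7 kmol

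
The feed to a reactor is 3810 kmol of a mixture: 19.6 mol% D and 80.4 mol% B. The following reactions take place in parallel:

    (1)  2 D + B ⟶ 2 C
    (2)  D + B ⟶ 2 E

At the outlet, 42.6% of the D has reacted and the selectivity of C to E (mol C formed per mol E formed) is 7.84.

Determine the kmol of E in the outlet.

Conversion of D: D consumed = 0.426 × 746.8 = 318.1 kmol = 2ξ₁ + 1ξ₂.
Selectivity: 2ξ₁ / (2ξ₂) = 7.84 → ξ₁ = 7.84 ξ₂.
Substitute: (2·7.84 + 1) ξ₂ = 318.1 → ξ₂ = 19.07 kmol, ξ₁ = 149.5 kmol.
Outlet amounts (n = n₀ + Σ ν·ξ):
  D: 746.8 − 2(149.5) − 1(19.07) = 428.6
  B: 3063 − 1(149.5) − 1(19.07) = 2895
  C: 0 + 2(149.5) = 299
  E: 0 + 2(19.07) = 38.14

38.1 kmol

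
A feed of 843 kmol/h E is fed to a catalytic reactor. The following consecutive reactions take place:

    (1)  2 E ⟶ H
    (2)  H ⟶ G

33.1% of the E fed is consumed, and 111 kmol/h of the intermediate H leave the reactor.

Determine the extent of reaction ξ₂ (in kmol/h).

ξ₂ = 28.5 kmol/h

Conversion of E: E consumed = 2ξ₁ = 0.331 × 843 → ξ₁ = 139.5 kmol/h.
H balance: n_H = 0 + 1ξ₁ − 1ξ₂ = 111 → ξ₂ = (1·139.5 − 111)/1 = 28.52 kmol/h.
Outlet amounts (n = n₀ + Σ ν·ξ):
  E: 843 − 2(139.5) = 564
  H: 0 + 1(139.5) − 1(28.52) = 111
  G: 0 + 1(28.52) = 28.52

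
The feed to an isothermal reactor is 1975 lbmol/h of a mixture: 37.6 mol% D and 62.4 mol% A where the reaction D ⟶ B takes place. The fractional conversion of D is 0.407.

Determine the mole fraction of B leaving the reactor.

D reacted = 0.407 × 742.6 = 302.2 lbmol/h; ν_D = −1, so ξ = 302.2/1 = 302.2 lbmol/h.
Outlet amounts (n = n₀ + ν ξ):
  D: 742.6 − 1(302.2) = 440.4
  B: 0 + 1(302.2) = 302.2
  A: 1232 (inert)
Total out = 1975 lbmol/h; y_B = 302.2 / 1975 = 0.153.

0.153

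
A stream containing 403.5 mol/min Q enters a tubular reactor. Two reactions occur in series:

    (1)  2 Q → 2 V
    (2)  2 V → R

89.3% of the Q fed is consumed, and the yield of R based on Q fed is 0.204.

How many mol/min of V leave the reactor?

196 mol/min

Conversion of Q: Q consumed = 2ξ₁ = 0.893 × 403.5 → ξ₁ = 180.2 mol/min.
Yield of R: 1ξ₂ / 403.5 = 0.204 → ξ₂ = 82.31 mol/min.
Outlet amounts (n = n₀ + Σ ν·ξ):
  Q: 403.5 − 2(180.2) = 43.17
  V: 0 + 2(180.2) − 2(82.31) = 195.7
  R: 0 + 1(82.31) = 82.31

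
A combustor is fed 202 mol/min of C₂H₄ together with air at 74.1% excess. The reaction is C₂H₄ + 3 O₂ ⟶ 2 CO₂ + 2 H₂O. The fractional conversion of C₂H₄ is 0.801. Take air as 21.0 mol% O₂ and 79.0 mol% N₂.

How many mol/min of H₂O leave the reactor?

324 mol/min

Stoichiometric O₂ = 3 × 202 = 606 mol/min; O₂ fed = 606 × 1.741 = 1055 mol/min.
N₂ fed = 1055 × 79/21 = 3969 mol/min.
Fuel reacted = 0.801 × 202 → ξ = 161.8 mol/min.
Outlet (n = n₀ + ν ξ):
  C₂H₄: 202 − 1(161.8) = 40.2
  O₂: 1055 − 3(161.8) = 569.6
  N₂: 3969 (inert)
  CO₂: 0 + 2(161.8) = 323.6
  H₂O: 0 + 2(161.8) = 323.6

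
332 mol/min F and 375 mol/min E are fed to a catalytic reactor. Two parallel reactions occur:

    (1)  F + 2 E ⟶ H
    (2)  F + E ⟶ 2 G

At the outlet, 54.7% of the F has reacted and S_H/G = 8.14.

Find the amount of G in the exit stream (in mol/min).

Conversion of F: F consumed = 0.547 × 332 = 181.6 mol/min = 1ξ₁ + 1ξ₂.
Selectivity: 1ξ₁ / (2ξ₂) = 8.14 → ξ₁ = 16.28 ξ₂.
Substitute: (1·16.28 + 1) ξ₂ = 181.6 → ξ₂ = 10.51 mol/min, ξ₁ = 171.1 mol/min.
Outlet amounts (n = n₀ + Σ ν·ξ):
  F: 332 − 1(171.1) − 1(10.51) = 150.4
  E: 375 − 2(171.1) − 1(10.51) = 22.3
  H: 0 + 1(171.1) = 171.1
  G: 0 + 2(10.51) = 21.02

21 mol/min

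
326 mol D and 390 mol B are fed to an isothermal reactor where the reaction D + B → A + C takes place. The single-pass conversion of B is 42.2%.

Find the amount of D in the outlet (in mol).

B reacted = 0.422 × 390 = 164.6 mol; ν_B = −1, so ξ = 164.6/1 = 164.6 mol.
Outlet amounts (n = n₀ + ν ξ):
  D: 326 − 1(164.6) = 161.4
  B: 390 − 1(164.6) = 225.4
  A: 0 + 1(164.6) = 164.6
  C: 0 + 1(164.6) = 164.6

161 mol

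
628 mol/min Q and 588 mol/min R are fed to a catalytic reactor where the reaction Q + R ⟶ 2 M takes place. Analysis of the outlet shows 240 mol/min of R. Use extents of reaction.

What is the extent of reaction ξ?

For R: n = n₀ − 1ξ → 240 = 588 − 1ξ, giving ξ = 348 mol/min.
Outlet amounts (n = n₀ + ν ξ):
  Q: 628 − 1(348) = 280
  R: 588 − 1(348) = 240
  M: 0 + 2(348) = 696

ξ = 348 mol/min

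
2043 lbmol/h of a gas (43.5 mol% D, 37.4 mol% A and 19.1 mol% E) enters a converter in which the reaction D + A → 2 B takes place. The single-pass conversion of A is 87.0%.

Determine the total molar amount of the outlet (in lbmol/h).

A reacted = 0.87 × 764.1 = 664.8 lbmol/h; ν_A = −1, so ξ = 664.8/1 = 664.8 lbmol/h.
Outlet amounts (n = n₀ + ν ξ):
  D: 888.7 − 1(664.8) = 224
  A: 764.1 − 1(664.8) = 99.33
  B: 0 + 2(664.8) = 1330
  E: 390.2 (inert)
Total out = 224 + 99.33 + 1330 + 390.2 = 2043 lbmol/h.

2040 lbmol/h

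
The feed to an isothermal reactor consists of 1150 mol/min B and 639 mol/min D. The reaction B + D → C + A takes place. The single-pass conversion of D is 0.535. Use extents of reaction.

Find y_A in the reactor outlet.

0.191

D reacted = 0.535 × 639 = 341.9 mol/min; ν_D = −1, so ξ = 341.9/1 = 341.9 mol/min.
Outlet amounts (n = n₀ + ν ξ):
  B: 1150 − 1(341.9) = 808.1
  D: 639 − 1(341.9) = 297.1
  C: 0 + 1(341.9) = 341.9
  A: 0 + 1(341.9) = 341.9
Total out = 1789 mol/min; y_A = 341.9 / 1789 = 0.1911.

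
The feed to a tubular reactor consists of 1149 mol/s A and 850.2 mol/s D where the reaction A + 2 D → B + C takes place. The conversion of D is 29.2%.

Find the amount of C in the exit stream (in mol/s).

124 mol/s

D reacted = 0.292 × 850.2 = 248.3 mol/s; ν_D = −2, so ξ = 248.3/2 = 124.1 mol/s.
Outlet amounts (n = n₀ + ν ξ):
  A: 1149 − 1(124.1) = 1025
  D: 850.2 − 2(124.1) = 601.9
  B: 0 + 1(124.1) = 124.1
  C: 0 + 1(124.1) = 124.1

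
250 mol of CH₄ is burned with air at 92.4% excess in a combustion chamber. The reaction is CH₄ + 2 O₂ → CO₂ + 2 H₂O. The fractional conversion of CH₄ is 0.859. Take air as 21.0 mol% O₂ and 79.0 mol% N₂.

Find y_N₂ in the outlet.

0.749

Stoichiometric O₂ = 2 × 250 = 500 mol; O₂ fed = 500 × 1.924 = 962 mol.
N₂ fed = 962 × 79/21 = 3619 mol.
Fuel reacted = 0.859 × 250 → ξ = 214.8 mol.
Outlet (n = n₀ + ν ξ):
  CH₄: 250 − 1(214.8) = 35.25
  O₂: 962 − 2(214.8) = 532.5
  N₂: 3619 (inert)
  CO₂: 0 + 1(214.8) = 214.8
  H₂O: 0 + 2(214.8) = 429.5
Total out = 4831 mol; y_N₂ = 3619 / 4831 = 0.7491.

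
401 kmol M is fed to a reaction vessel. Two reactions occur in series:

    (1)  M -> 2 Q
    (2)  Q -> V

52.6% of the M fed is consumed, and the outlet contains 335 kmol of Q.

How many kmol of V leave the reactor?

Conversion of M: M consumed = 1ξ₁ = 0.526 × 401 → ξ₁ = 210.9 kmol.
Q balance: n_Q = 0 + 2ξ₁ − 1ξ₂ = 335 → ξ₂ = (2·210.9 − 335)/1 = 86.85 kmol.
Outlet amounts (n = n₀ + Σ ν·ξ):
  M: 401 − 1(210.9) = 190.1
  Q: 0 + 2(210.9) − 1(86.85) = 335
  V: 0 + 1(86.85) = 86.85

86.9 kmol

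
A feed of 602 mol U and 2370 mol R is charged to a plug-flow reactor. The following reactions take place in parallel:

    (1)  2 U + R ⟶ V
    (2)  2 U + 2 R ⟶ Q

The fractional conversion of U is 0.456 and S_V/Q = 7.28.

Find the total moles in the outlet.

2680 mol

Conversion of U: U consumed = 0.456 × 602 = 274.5 mol = 2ξ₁ + 2ξ₂.
Selectivity: 1ξ₁ / (1ξ₂) = 7.28 → ξ₁ = 7.28 ξ₂.
Substitute: (2·7.28 + 2) ξ₂ = 274.5 → ξ₂ = 16.58 mol, ξ₁ = 120.7 mol.
Outlet amounts (n = n₀ + Σ ν·ξ):
  U: 602 − 2(120.7) − 2(16.58) = 327.5
  R: 2370 − 1(120.7) − 2(16.58) = 2216
  V: 0 + 1(120.7) = 120.7
  Q: 0 + 1(16.58) = 16.58
Total out = 327.5 + 2216 + 120.7 + 16.58 = 2681 mol.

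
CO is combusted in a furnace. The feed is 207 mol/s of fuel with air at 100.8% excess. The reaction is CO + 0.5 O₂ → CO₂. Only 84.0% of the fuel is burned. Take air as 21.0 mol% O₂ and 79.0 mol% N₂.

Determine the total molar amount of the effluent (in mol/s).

1110 mol/s

Stoichiometric O₂ = 0.5 × 207 = 103.5 mol/s; O₂ fed = 103.5 × 2.008 = 207.8 mol/s.
N₂ fed = 207.8 × 79/21 = 781.8 mol/s.
Fuel reacted = 0.84 × 207 → ξ = 173.9 mol/s.
Outlet (n = n₀ + ν ξ):
  CO: 207 − 1(173.9) = 33.12
  O₂: 207.8 − 0.5(173.9) = 120.9
  N₂: 781.8 (inert)
  CO₂: 0 + 1(173.9) = 173.9
Total out = 33.12 + 120.9 + 781.8 + 173.9 = 1110 mol/s.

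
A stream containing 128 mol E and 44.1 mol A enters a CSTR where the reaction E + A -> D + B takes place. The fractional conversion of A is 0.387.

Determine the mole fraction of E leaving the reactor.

0.645

A reacted = 0.387 × 44.1 = 17.07 mol; ν_A = −1, so ξ = 17.07/1 = 17.07 mol.
Outlet amounts (n = n₀ + ν ξ):
  E: 128 − 1(17.07) = 110.9
  A: 44.1 − 1(17.07) = 27.03
  D: 0 + 1(17.07) = 17.07
  B: 0 + 1(17.07) = 17.07
Total out = 172.1 mol; y_E = 110.9 / 172.1 = 0.6446.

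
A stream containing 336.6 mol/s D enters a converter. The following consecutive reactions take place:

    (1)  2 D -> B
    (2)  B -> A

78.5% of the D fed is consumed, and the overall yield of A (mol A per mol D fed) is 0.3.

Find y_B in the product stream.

Conversion of D: D consumed = 2ξ₁ = 0.785 × 336.6 → ξ₁ = 132.1 mol/s.
Yield of A: 1ξ₂ / 336.6 = 0.3 → ξ₂ = 101 mol/s.
Outlet amounts (n = n₀ + Σ ν·ξ):
  D: 336.6 − 2(132.1) = 72.37
  B: 0 + 1(132.1) − 1(101) = 31.14
  A: 0 + 1(101) = 101
Total out = 204.5 mol/s; y_B = 31.14 / 204.5 = 0.1523.

0.152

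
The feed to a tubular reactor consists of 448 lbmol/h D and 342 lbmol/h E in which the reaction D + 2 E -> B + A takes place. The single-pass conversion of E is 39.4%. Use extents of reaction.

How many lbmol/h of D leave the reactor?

381 lbmol/h

E reacted = 0.394 × 342 = 134.7 lbmol/h; ν_E = −2, so ξ = 134.7/2 = 67.37 lbmol/h.
Outlet amounts (n = n₀ + ν ξ):
  D: 448 − 1(67.37) = 380.6
  E: 342 − 2(67.37) = 207.3
  B: 0 + 1(67.37) = 67.37
  A: 0 + 1(67.37) = 67.37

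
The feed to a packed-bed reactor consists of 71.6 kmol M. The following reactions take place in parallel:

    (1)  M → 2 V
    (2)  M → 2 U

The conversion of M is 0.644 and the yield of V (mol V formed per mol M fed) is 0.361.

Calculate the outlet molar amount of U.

66.4 kmol

Yield of V: 2ξ₁ / 71.6 = 0.361 → ξ₁ = 12.92 kmol.
Conversion of M: 1ξ₁ + 1ξ₂ = 0.644 × 71.6 = 46.11 → ξ₂ = 33.19 kmol.
Outlet amounts (n = n₀ + Σ ν·ξ):
  M: 71.6 − 1(12.92) − 1(33.19) = 25.49
  V: 0 + 2(12.92) = 25.85
  U: 0 + 2(33.19) = 66.37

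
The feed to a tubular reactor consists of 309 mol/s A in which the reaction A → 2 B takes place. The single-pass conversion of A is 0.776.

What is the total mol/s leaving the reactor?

549 mol/s

A reacted = 0.776 × 309 = 239.8 mol/s; ν_A = −1, so ξ = 239.8/1 = 239.8 mol/s.
Outlet amounts (n = n₀ + ν ξ):
  A: 309 − 1(239.8) = 69.22
  B: 0 + 2(239.8) = 479.6
Total out = 69.22 + 479.6 = 548.8 mol/s.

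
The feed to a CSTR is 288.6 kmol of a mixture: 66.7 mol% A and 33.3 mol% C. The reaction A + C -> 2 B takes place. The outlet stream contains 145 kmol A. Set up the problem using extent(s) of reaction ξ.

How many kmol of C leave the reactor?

For A: n = n₀ − 1ξ → 145 = 192.5 − 1ξ, giving ξ = 47.5 kmol.
Outlet amounts (n = n₀ + ν ξ):
  A: 192.5 − 1(47.5) = 145
  C: 96.1 − 1(47.5) = 48.61
  B: 0 + 2(47.5) = 94.99

48.6 kmol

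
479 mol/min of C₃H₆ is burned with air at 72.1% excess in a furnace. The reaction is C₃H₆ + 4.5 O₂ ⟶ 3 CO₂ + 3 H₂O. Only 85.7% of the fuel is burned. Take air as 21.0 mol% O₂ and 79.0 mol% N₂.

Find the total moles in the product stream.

18300 mol/min

Stoichiometric O₂ = 4.5 × 479 = 2156 mol/min; O₂ fed = 2156 × 1.721 = 3710 mol/min.
N₂ fed = 3710 × 79/21 = 13960 mol/min.
Fuel reacted = 0.857 × 479 → ξ = 410.5 mol/min.
Outlet (n = n₀ + ν ξ):
  C₃H₆: 479 − 1(410.5) = 68.5
  O₂: 3710 − 4.5(410.5) = 1862
  N₂: 13960 (inert)
  CO₂: 0 + 3(410.5) = 1232
  H₂O: 0 + 3(410.5) = 1232
Total out = 68.5 + 1862 + 13960 + 1232 + 1232 = 18350 mol/min.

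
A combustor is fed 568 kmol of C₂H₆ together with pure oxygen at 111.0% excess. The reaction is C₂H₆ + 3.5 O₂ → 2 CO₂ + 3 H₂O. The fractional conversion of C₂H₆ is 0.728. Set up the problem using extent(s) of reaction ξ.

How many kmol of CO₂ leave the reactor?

Stoichiometric O₂ = 3.5 × 568 = 1988 kmol; O₂ fed = 1988 × 2.110 = 4195 kmol.
Fuel reacted = 0.728 × 568 → ξ = 413.5 kmol.
Outlet (n = n₀ + ν ξ):
  C₂H₆: 568 − 1(413.5) = 154.5
  O₂: 4195 − 3.5(413.5) = 2747
  CO₂: 0 + 2(413.5) = 827
  H₂O: 0 + 3(413.5) = 1241

827 kmol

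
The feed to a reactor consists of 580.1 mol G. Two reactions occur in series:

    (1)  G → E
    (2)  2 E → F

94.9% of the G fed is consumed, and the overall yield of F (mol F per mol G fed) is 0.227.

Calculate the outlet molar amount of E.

Conversion of G: G consumed = 1ξ₁ = 0.949 × 580.1 → ξ₁ = 550.5 mol.
Yield of F: 1ξ₂ / 580.1 = 0.227 → ξ₂ = 131.7 mol.
Outlet amounts (n = n₀ + Σ ν·ξ):
  G: 580.1 − 1(550.5) = 29.59
  E: 0 + 1(550.5) − 2(131.7) = 287.1
  F: 0 + 1(131.7) = 131.7

287 mol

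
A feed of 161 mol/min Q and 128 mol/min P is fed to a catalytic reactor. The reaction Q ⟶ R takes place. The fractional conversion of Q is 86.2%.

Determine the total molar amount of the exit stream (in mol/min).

Q reacted = 0.862 × 161 = 138.8 mol/min; ν_Q = −1, so ξ = 138.8/1 = 138.8 mol/min.
Outlet amounts (n = n₀ + ν ξ):
  Q: 161 − 1(138.8) = 22.22
  R: 0 + 1(138.8) = 138.8
  P: 128 (inert)
Total out = 22.22 + 138.8 + 128 = 289 mol/min.

289 mol/min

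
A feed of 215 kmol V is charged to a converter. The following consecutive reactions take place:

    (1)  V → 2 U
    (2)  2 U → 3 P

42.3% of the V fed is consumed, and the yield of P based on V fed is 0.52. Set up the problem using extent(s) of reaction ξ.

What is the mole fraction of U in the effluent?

0.313

Conversion of V: V consumed = 1ξ₁ = 0.423 × 215 → ξ₁ = 90.94 kmol.
Yield of P: 3ξ₂ / 215 = 0.52 → ξ₂ = 37.27 kmol.
Outlet amounts (n = n₀ + Σ ν·ξ):
  V: 215 − 1(90.94) = 124.1
  U: 0 + 2(90.94) − 2(37.27) = 107.4
  P: 0 + 3(37.27) = 111.8
Total out = 343.2 kmol; y_U = 107.4 / 343.2 = 0.3128.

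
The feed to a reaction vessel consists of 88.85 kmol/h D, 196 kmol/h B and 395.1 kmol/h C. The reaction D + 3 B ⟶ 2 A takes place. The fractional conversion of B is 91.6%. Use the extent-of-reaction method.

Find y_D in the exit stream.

B reacted = 0.916 × 196 = 179.5 kmol/h; ν_B = −3, so ξ = 179.5/3 = 59.85 kmol/h.
Outlet amounts (n = n₀ + ν ξ):
  D: 88.85 − 1(59.85) = 29
  B: 196 − 3(59.85) = 16.46
  A: 0 + 2(59.85) = 119.7
  C: 395.1 (inert)
Total out = 560.3 kmol/h; y_D = 29 / 560.3 = 0.05177.

0.0518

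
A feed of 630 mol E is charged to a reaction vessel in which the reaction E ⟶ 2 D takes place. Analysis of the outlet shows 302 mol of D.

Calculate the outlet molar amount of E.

479 mol

For D: n = n₀ + 2ξ → 302 = 0 + 2ξ, giving ξ = 151 mol.
Outlet amounts (n = n₀ + ν ξ):
  E: 630 − 1(151) = 479
  D: 0 + 2(151) = 302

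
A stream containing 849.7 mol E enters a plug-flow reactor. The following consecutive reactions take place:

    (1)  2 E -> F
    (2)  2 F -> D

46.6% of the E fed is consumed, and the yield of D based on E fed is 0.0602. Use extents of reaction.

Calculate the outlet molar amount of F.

95.7 mol

Conversion of E: E consumed = 2ξ₁ = 0.466 × 849.7 → ξ₁ = 198 mol.
Yield of D: 1ξ₂ / 849.7 = 0.0602 → ξ₂ = 51.15 mol.
Outlet amounts (n = n₀ + Σ ν·ξ):
  E: 849.7 − 2(198) = 453.7
  F: 0 + 1(198) − 2(51.15) = 95.68
  D: 0 + 1(51.15) = 51.15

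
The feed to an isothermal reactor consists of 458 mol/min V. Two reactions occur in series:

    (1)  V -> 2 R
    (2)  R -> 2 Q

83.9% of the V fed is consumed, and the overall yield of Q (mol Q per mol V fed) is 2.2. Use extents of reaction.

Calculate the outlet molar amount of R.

265 mol/min

Conversion of V: V consumed = 1ξ₁ = 0.839 × 458 → ξ₁ = 384.3 mol/min.
Yield of Q: 2ξ₂ / 458 = 2.2 → ξ₂ = 503.8 mol/min.
Outlet amounts (n = n₀ + Σ ν·ξ):
  V: 458 − 1(384.3) = 73.74
  R: 0 + 2(384.3) − 1(503.8) = 264.7
  Q: 0 + 2(503.8) = 1008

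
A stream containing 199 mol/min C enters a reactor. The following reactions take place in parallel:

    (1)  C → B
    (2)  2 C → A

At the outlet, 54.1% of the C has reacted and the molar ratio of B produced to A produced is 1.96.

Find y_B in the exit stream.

Conversion of C: C consumed = 0.541 × 199 = 107.7 mol/min = 1ξ₁ + 2ξ₂.
Selectivity: 1ξ₁ / (1ξ₂) = 1.96 → ξ₁ = 1.96 ξ₂.
Substitute: (1·1.96 + 2) ξ₂ = 107.7 → ξ₂ = 27.19 mol/min, ξ₁ = 53.29 mol/min.
Outlet amounts (n = n₀ + Σ ν·ξ):
  C: 199 − 1(53.29) − 2(27.19) = 91.34
  B: 0 + 1(53.29) = 53.29
  A: 0 + 1(27.19) = 27.19
Total out = 171.8 mol/min; y_B = 53.29 / 171.8 = 0.3101.

0.31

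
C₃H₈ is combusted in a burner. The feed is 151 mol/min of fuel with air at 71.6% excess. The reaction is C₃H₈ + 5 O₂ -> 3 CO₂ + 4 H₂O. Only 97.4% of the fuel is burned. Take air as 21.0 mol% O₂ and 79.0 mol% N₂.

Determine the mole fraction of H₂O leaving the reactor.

Stoichiometric O₂ = 5 × 151 = 755 mol/min; O₂ fed = 755 × 1.716 = 1296 mol/min.
N₂ fed = 1296 × 79/21 = 4874 mol/min.
Fuel reacted = 0.974 × 151 → ξ = 147.1 mol/min.
Outlet (n = n₀ + ν ξ):
  C₃H₈: 151 − 1(147.1) = 3.926
  O₂: 1296 − 5(147.1) = 560.2
  N₂: 4874 (inert)
  CO₂: 0 + 3(147.1) = 441.2
  H₂O: 0 + 4(147.1) = 588.3
Total out = 6468 mol/min; y_H₂O = 588.3 / 6468 = 0.09096.

0.091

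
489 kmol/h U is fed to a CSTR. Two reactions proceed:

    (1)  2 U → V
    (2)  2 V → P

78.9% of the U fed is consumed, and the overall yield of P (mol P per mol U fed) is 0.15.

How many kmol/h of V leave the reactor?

Conversion of U: U consumed = 2ξ₁ = 0.789 × 489 → ξ₁ = 192.9 kmol/h.
Yield of P: 1ξ₂ / 489 = 0.15 → ξ₂ = 73.35 kmol/h.
Outlet amounts (n = n₀ + Σ ν·ξ):
  U: 489 − 2(192.9) = 103.2
  V: 0 + 1(192.9) − 2(73.35) = 46.21
  P: 0 + 1(73.35) = 73.35

46.2 kmol/h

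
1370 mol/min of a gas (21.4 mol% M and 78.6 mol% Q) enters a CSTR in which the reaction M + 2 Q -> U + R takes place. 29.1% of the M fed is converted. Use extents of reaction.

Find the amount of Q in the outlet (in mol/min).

M reacted = 0.291 × 293.2 = 85.32 mol/min; ν_M = −1, so ξ = 85.32/1 = 85.32 mol/min.
Outlet amounts (n = n₀ + ν ξ):
  M: 293.2 − 1(85.32) = 207.9
  Q: 1077 − 2(85.32) = 906.2
  U: 0 + 1(85.32) = 85.32
  R: 0 + 1(85.32) = 85.32

906 mol/min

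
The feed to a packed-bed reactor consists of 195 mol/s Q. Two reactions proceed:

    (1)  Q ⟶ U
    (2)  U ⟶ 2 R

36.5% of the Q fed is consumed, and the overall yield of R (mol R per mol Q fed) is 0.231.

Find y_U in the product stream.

Conversion of Q: Q consumed = 1ξ₁ = 0.365 × 195 → ξ₁ = 71.17 mol/s.
Yield of R: 2ξ₂ / 195 = 0.231 → ξ₂ = 22.52 mol/s.
Outlet amounts (n = n₀ + Σ ν·ξ):
  Q: 195 − 1(71.17) = 123.8
  U: 0 + 1(71.17) − 1(22.52) = 48.65
  R: 0 + 2(22.52) = 45.05
Total out = 217.5 mol/s; y_U = 48.65 / 217.5 = 0.2237.

0.224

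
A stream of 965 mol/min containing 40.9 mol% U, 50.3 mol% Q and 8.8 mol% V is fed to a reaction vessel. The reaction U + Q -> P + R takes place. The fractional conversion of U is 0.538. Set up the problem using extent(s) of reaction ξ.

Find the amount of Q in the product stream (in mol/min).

273 mol/min

U reacted = 0.538 × 394.7 = 212.3 mol/min; ν_U = −1, so ξ = 212.3/1 = 212.3 mol/min.
Outlet amounts (n = n₀ + ν ξ):
  U: 394.7 − 1(212.3) = 182.3
  Q: 485.4 − 1(212.3) = 273.1
  P: 0 + 1(212.3) = 212.3
  R: 0 + 1(212.3) = 212.3
  V: 84.92 (inert)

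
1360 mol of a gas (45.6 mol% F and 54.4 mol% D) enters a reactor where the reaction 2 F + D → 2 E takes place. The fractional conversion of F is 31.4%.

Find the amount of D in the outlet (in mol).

642 mol

F reacted = 0.314 × 620.2 = 194.7 mol; ν_F = −2, so ξ = 194.7/2 = 97.37 mol.
Outlet amounts (n = n₀ + ν ξ):
  F: 620.2 − 2(97.37) = 425.4
  D: 739.8 − 1(97.37) = 642.5
  E: 0 + 2(97.37) = 194.7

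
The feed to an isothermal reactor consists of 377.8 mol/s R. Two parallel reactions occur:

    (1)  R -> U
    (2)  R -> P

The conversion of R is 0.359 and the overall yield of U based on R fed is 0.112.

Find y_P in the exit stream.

0.247

Yield of U: 1ξ₁ / 377.8 = 0.112 → ξ₁ = 42.31 mol/s.
Conversion of R: 1ξ₁ + 1ξ₂ = 0.359 × 377.8 = 135.6 → ξ₂ = 93.32 mol/s.
Outlet amounts (n = n₀ + Σ ν·ξ):
  R: 377.8 − 1(42.31) − 1(93.32) = 242.2
  U: 0 + 1(42.31) = 42.31
  P: 0 + 1(93.32) = 93.32
Total out = 377.8 mol/s; y_P = 93.32 / 377.8 = 0.247.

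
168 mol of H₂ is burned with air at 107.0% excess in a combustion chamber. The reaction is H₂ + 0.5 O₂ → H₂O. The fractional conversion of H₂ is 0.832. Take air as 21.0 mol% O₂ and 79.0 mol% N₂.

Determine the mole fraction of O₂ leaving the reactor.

0.112

Stoichiometric O₂ = 0.5 × 168 = 84 mol; O₂ fed = 84 × 2.070 = 173.9 mol.
N₂ fed = 173.9 × 79/21 = 654.1 mol.
Fuel reacted = 0.832 × 168 → ξ = 139.8 mol.
Outlet (n = n₀ + ν ξ):
  H₂: 168 − 1(139.8) = 28.22
  O₂: 173.9 − 0.5(139.8) = 104
  N₂: 654.1 (inert)
  H₂O: 0 + 1(139.8) = 139.8
Total out = 926.1 mol; y_O₂ = 104 / 926.1 = 0.1123.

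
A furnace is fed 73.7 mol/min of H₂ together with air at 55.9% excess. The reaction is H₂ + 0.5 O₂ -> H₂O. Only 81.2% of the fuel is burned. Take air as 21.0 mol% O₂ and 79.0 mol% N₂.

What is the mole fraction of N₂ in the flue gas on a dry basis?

0.839

Stoichiometric O₂ = 0.5 × 73.7 = 36.85 mol/min; O₂ fed = 36.85 × 1.559 = 57.45 mol/min.
N₂ fed = 57.45 × 79/21 = 216.1 mol/min.
Fuel reacted = 0.812 × 73.7 → ξ = 59.84 mol/min.
Outlet (n = n₀ + ν ξ):
  H₂: 73.7 − 1(59.84) = 13.86
  O₂: 57.45 − 0.5(59.84) = 27.53
  N₂: 216.1 (inert)
  H₂O: 0 + 1(59.84) = 59.84
Dry total = 257.5 mol/min; y_N₂ (dry) = 216.1 / 257.5 = 0.8393.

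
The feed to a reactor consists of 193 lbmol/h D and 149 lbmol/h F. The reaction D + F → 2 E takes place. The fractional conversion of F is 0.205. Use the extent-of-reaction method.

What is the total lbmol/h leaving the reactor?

F reacted = 0.205 × 149 = 30.54 lbmol/h; ν_F = −1, so ξ = 30.54/1 = 30.54 lbmol/h.
Outlet amounts (n = n₀ + ν ξ):
  D: 193 − 1(30.54) = 162.5
  F: 149 − 1(30.54) = 118.5
  E: 0 + 2(30.54) = 61.09
Total out = 162.5 + 118.5 + 61.09 = 342 lbmol/h.

342 lbmol/h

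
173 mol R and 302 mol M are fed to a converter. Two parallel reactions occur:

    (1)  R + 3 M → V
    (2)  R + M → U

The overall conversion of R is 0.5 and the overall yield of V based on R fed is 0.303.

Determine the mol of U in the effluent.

34.1 mol

Yield of V: 1ξ₁ / 173 = 0.303 → ξ₁ = 52.42 mol.
Conversion of R: 1ξ₁ + 1ξ₂ = 0.5 × 173 = 86.5 → ξ₂ = 34.08 mol.
Outlet amounts (n = n₀ + Σ ν·ξ):
  R: 173 − 1(52.42) − 1(34.08) = 86.5
  M: 302 − 3(52.42) − 1(34.08) = 110.7
  V: 0 + 1(52.42) = 52.42
  U: 0 + 1(34.08) = 34.08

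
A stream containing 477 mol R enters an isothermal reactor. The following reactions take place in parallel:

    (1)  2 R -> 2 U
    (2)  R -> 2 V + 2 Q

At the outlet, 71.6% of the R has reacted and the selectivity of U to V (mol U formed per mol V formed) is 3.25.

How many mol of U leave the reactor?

296 mol

Conversion of R: R consumed = 0.716 × 477 = 341.5 mol = 2ξ₁ + 1ξ₂.
Selectivity: 2ξ₁ / (2ξ₂) = 3.25 → ξ₁ = 3.25 ξ₂.
Substitute: (2·3.25 + 1) ξ₂ = 341.5 → ξ₂ = 45.54 mol, ξ₁ = 148 mol.
Outlet amounts (n = n₀ + Σ ν·ξ):
  R: 477 − 2(148) − 1(45.54) = 135.5
  U: 0 + 2(148) = 296
  V: 0 + 2(45.54) = 91.08
  Q: 0 + 2(45.54) = 91.08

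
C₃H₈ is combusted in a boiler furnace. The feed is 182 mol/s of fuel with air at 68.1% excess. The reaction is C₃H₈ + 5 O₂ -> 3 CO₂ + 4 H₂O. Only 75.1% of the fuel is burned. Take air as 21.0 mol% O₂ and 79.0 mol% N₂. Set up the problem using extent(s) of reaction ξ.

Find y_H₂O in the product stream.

Stoichiometric O₂ = 5 × 182 = 910 mol/s; O₂ fed = 910 × 1.681 = 1530 mol/s.
N₂ fed = 1530 × 79/21 = 5755 mol/s.
Fuel reacted = 0.751 × 182 → ξ = 136.7 mol/s.
Outlet (n = n₀ + ν ξ):
  C₃H₈: 182 − 1(136.7) = 45.32
  O₂: 1530 − 5(136.7) = 846.3
  N₂: 5755 (inert)
  CO₂: 0 + 3(136.7) = 410
  H₂O: 0 + 4(136.7) = 546.7
Total out = 7603 mol/s; y_H₂O = 546.7 / 7603 = 0.07191.

0.0719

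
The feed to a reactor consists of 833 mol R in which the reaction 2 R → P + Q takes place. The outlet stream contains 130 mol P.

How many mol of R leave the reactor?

573 mol

For P: n = n₀ + 1ξ → 130 = 0 + 1ξ, giving ξ = 130 mol.
Outlet amounts (n = n₀ + ν ξ):
  R: 833 − 2(130) = 573
  P: 0 + 1(130) = 130
  Q: 0 + 1(130) = 130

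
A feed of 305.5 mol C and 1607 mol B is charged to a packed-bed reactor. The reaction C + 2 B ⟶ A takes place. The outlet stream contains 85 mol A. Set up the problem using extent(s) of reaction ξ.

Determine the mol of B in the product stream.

For A: n = n₀ + 1ξ → 85 = 0 + 1ξ, giving ξ = 85 mol.
Outlet amounts (n = n₀ + ν ξ):
  C: 305.5 − 1(85) = 220.5
  B: 1607 − 2(85) = 1437
  A: 0 + 1(85) = 85

1440 mol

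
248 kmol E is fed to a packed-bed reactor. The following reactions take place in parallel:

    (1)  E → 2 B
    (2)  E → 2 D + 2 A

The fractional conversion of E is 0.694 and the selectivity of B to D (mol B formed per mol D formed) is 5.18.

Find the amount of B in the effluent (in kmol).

Conversion of E: E consumed = 0.694 × 248 = 172.1 kmol = 1ξ₁ + 1ξ₂.
Selectivity: 2ξ₁ / (2ξ₂) = 5.18 → ξ₁ = 5.18 ξ₂.
Substitute: (1·5.18 + 1) ξ₂ = 172.1 → ξ₂ = 27.85 kmol, ξ₁ = 144.3 kmol.
Outlet amounts (n = n₀ + Σ ν·ξ):
  E: 248 − 1(144.3) − 1(27.85) = 75.89
  B: 0 + 2(144.3) = 288.5
  D: 0 + 2(27.85) = 55.7
  A: 0 + 2(27.85) = 55.7

289 kmol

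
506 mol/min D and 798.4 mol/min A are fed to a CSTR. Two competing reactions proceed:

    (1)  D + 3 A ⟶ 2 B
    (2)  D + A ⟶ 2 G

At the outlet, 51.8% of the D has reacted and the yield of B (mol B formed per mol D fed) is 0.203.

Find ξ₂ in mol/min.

ξ₂ = 211 mol/min

Yield of B: 2ξ₁ / 506 = 0.203 → ξ₁ = 51.36 mol/min.
Conversion of D: 1ξ₁ + 1ξ₂ = 0.518 × 506 = 262.1 → ξ₂ = 210.7 mol/min.
Outlet amounts (n = n₀ + Σ ν·ξ):
  D: 506 − 1(51.36) − 1(210.7) = 243.9
  A: 798.4 − 3(51.36) − 1(210.7) = 433.6
  B: 0 + 2(51.36) = 102.7
  G: 0 + 2(210.7) = 421.5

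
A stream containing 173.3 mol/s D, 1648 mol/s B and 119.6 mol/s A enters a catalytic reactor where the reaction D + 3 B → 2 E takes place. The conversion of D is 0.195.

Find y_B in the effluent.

D reacted = 0.195 × 173.3 = 33.79 mol/s; ν_D = −1, so ξ = 33.79/1 = 33.79 mol/s.
Outlet amounts (n = n₀ + ν ξ):
  D: 173.3 − 1(33.79) = 139.5
  B: 1648 − 3(33.79) = 1547
  E: 0 + 2(33.79) = 67.59
  A: 119.6 (inert)
Total out = 1873 mol/s; y_B = 1547 / 1873 = 0.8256.

0.826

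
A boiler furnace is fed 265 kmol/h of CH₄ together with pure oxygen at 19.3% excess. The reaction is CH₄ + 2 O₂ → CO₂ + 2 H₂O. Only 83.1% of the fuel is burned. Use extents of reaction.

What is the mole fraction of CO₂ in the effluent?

0.245

Stoichiometric O₂ = 2 × 265 = 530 kmol/h; O₂ fed = 530 × 1.193 = 632.3 kmol/h.
Fuel reacted = 0.831 × 265 → ξ = 220.2 kmol/h.
Outlet (n = n₀ + ν ξ):
  CH₄: 265 − 1(220.2) = 44.78
  O₂: 632.3 − 2(220.2) = 191.9
  CO₂: 0 + 1(220.2) = 220.2
  H₂O: 0 + 2(220.2) = 440.4
Total out = 897.3 kmol/h; y_CO₂ = 220.2 / 897.3 = 0.2454.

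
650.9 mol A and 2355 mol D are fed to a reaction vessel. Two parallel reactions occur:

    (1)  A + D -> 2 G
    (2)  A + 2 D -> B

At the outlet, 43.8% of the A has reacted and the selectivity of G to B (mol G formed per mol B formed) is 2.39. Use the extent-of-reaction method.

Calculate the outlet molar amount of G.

310 mol

Conversion of A: A consumed = 0.438 × 650.9 = 285.1 mol = 1ξ₁ + 1ξ₂.
Selectivity: 2ξ₁ / (1ξ₂) = 2.39 → ξ₁ = 1.195 ξ₂.
Substitute: (1·1.195 + 1) ξ₂ = 285.1 → ξ₂ = 129.9 mol, ξ₁ = 155.2 mol.
Outlet amounts (n = n₀ + Σ ν·ξ):
  A: 650.9 − 1(155.2) − 1(129.9) = 365.8
  D: 2355 − 1(155.2) − 2(129.9) = 1940
  G: 0 + 2(155.2) = 310.4
  B: 0 + 1(129.9) = 129.9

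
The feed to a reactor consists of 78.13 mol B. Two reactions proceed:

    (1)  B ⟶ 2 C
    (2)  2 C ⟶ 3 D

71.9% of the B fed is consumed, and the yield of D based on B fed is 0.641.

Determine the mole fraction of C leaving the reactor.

0.523

Conversion of B: B consumed = 1ξ₁ = 0.719 × 78.13 → ξ₁ = 56.18 mol.
Yield of D: 3ξ₂ / 78.13 = 0.641 → ξ₂ = 16.69 mol.
Outlet amounts (n = n₀ + Σ ν·ξ):
  B: 78.13 − 1(56.18) = 21.95
  C: 0 + 2(56.18) − 2(16.69) = 78.96
  D: 0 + 3(16.69) = 50.08
Total out = 151 mol; y_C = 78.96 / 151 = 0.5229.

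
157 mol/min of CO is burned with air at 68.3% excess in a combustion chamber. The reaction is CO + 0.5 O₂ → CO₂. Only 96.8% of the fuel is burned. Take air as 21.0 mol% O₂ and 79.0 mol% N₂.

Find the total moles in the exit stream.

710 mol/min

Stoichiometric O₂ = 0.5 × 157 = 78.5 mol/min; O₂ fed = 78.5 × 1.683 = 132.1 mol/min.
N₂ fed = 132.1 × 79/21 = 497 mol/min.
Fuel reacted = 0.968 × 157 → ξ = 152 mol/min.
Outlet (n = n₀ + ν ξ):
  CO: 157 − 1(152) = 5.024
  O₂: 132.1 − 0.5(152) = 56.13
  N₂: 497 (inert)
  CO₂: 0 + 1(152) = 152
Total out = 5.024 + 56.13 + 497 + 152 = 710.1 mol/min.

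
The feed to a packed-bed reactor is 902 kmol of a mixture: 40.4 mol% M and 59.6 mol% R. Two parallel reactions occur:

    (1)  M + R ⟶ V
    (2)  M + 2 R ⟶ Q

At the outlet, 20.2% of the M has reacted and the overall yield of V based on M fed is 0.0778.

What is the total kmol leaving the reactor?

783 kmol

Yield of V: 1ξ₁ / 364.4 = 0.0778 → ξ₁ = 28.35 kmol.
Conversion of M: 1ξ₁ + 1ξ₂ = 0.202 × 364.4 = 73.61 → ξ₂ = 45.26 kmol.
Outlet amounts (n = n₀ + Σ ν·ξ):
  M: 364.4 − 1(28.35) − 1(45.26) = 290.8
  R: 537.6 − 1(28.35) − 2(45.26) = 418.7
  V: 0 + 1(28.35) = 28.35
  Q: 0 + 1(45.26) = 45.26
Total out = 290.8 + 418.7 + 28.35 + 45.26 = 783.1 kmol.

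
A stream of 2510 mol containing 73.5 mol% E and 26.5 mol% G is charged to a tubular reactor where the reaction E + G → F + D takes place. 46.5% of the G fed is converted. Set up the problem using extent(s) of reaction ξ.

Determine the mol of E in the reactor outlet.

G reacted = 0.465 × 665.1 = 309.3 mol; ν_G = −1, so ξ = 309.3/1 = 309.3 mol.
Outlet amounts (n = n₀ + ν ξ):
  E: 1845 − 1(309.3) = 1536
  G: 665.1 − 1(309.3) = 355.9
  F: 0 + 1(309.3) = 309.3
  D: 0 + 1(309.3) = 309.3

1540 mol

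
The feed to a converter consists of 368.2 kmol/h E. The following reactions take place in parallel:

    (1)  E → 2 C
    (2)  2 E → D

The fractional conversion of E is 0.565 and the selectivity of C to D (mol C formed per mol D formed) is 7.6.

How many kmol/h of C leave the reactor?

Conversion of E: E consumed = 0.565 × 368.2 = 208 kmol/h = 1ξ₁ + 2ξ₂.
Selectivity: 2ξ₁ / (1ξ₂) = 7.6 → ξ₁ = 3.8 ξ₂.
Substitute: (1·3.8 + 2) ξ₂ = 208 → ξ₂ = 35.87 kmol/h, ξ₁ = 136.3 kmol/h.
Outlet amounts (n = n₀ + Σ ν·ξ):
  E: 368.2 − 1(136.3) − 2(35.87) = 160.2
  C: 0 + 2(136.3) = 272.6
  D: 0 + 1(35.87) = 35.87

273 kmol/h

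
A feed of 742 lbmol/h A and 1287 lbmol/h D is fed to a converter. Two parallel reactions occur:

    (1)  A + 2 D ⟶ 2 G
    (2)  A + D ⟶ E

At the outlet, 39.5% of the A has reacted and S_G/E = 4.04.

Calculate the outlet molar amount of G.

Conversion of A: A consumed = 0.395 × 742 = 293.1 lbmol/h = 1ξ₁ + 1ξ₂.
Selectivity: 2ξ₁ / (1ξ₂) = 4.04 → ξ₁ = 2.02 ξ₂.
Substitute: (1·2.02 + 1) ξ₂ = 293.1 → ξ₂ = 97.05 lbmol/h, ξ₁ = 196 lbmol/h.
Outlet amounts (n = n₀ + Σ ν·ξ):
  A: 742 − 1(196) − 1(97.05) = 448.9
  D: 1287 − 2(196) − 1(97.05) = 797.9
  G: 0 + 2(196) = 392.1
  E: 0 + 1(97.05) = 97.05

392 lbmol/h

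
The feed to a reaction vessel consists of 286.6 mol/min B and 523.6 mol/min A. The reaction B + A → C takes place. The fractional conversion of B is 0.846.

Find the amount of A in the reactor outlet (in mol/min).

281 mol/min

B reacted = 0.846 × 286.6 = 242.5 mol/min; ν_B = −1, so ξ = 242.5/1 = 242.5 mol/min.
Outlet amounts (n = n₀ + ν ξ):
  B: 286.6 − 1(242.5) = 44.14
  A: 523.6 − 1(242.5) = 281.1
  C: 0 + 1(242.5) = 242.5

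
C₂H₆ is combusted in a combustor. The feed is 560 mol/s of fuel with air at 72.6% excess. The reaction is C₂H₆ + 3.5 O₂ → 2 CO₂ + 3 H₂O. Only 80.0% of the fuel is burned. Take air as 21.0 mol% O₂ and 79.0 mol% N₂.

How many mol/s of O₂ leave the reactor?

1810 mol/s

Stoichiometric O₂ = 3.5 × 560 = 1960 mol/s; O₂ fed = 1960 × 1.726 = 3383 mol/s.
N₂ fed = 3383 × 79/21 = 12730 mol/s.
Fuel reacted = 0.8 × 560 → ξ = 448 mol/s.
Outlet (n = n₀ + ν ξ):
  C₂H₆: 560 − 1(448) = 112
  O₂: 3383 − 3.5(448) = 1815
  N₂: 12730 (inert)
  CO₂: 0 + 2(448) = 896
  H₂O: 0 + 3(448) = 1344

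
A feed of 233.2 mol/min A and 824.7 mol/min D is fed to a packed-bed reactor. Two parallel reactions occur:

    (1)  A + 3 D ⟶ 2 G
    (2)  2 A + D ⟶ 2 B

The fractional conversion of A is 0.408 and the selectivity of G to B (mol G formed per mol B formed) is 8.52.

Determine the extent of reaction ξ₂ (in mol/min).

Conversion of A: A consumed = 0.408 × 233.2 = 95.15 mol/min = 1ξ₁ + 2ξ₂.
Selectivity: 2ξ₁ / (2ξ₂) = 8.52 → ξ₁ = 8.52 ξ₂.
Substitute: (1·8.52 + 2) ξ₂ = 95.15 → ξ₂ = 9.044 mol/min, ξ₁ = 77.06 mol/min.
Outlet amounts (n = n₀ + Σ ν·ξ):
  A: 233.2 − 1(77.06) − 2(9.044) = 138.1
  D: 824.7 − 3(77.06) − 1(9.044) = 584.5
  G: 0 + 2(77.06) = 154.1
  B: 0 + 2(9.044) = 18.09

ξ₂ = 9.04 mol/min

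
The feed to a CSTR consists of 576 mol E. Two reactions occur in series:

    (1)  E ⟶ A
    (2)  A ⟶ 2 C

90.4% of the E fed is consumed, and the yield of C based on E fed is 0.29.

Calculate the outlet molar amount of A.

437 mol

Conversion of E: E consumed = 1ξ₁ = 0.904 × 576 → ξ₁ = 520.7 mol.
Yield of C: 2ξ₂ / 576 = 0.29 → ξ₂ = 83.52 mol.
Outlet amounts (n = n₀ + Σ ν·ξ):
  E: 576 − 1(520.7) = 55.3
  A: 0 + 1(520.7) − 1(83.52) = 437.2
  C: 0 + 2(83.52) = 167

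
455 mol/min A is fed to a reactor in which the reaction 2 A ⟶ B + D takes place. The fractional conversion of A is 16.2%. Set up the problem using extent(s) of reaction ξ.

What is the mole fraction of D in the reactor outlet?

A reacted = 0.162 × 455 = 73.71 mol/min; ν_A = −2, so ξ = 73.71/2 = 36.86 mol/min.
Outlet amounts (n = n₀ + ν ξ):
  A: 455 − 2(36.86) = 381.3
  B: 0 + 1(36.86) = 36.86
  D: 0 + 1(36.86) = 36.86
Total out = 455 mol/min; y_D = 36.86 / 455 = 0.081.

0.081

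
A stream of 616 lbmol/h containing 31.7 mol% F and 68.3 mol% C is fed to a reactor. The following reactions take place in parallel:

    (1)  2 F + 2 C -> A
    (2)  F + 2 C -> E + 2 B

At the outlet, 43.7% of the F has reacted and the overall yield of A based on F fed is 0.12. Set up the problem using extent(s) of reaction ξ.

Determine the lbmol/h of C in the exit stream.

297 lbmol/h

Yield of A: 1ξ₁ / 195.3 = 0.12 → ξ₁ = 23.43 lbmol/h.
Conversion of F: 2ξ₁ + 1ξ₂ = 0.437 × 195.3 = 85.33 → ξ₂ = 38.47 lbmol/h.
Outlet amounts (n = n₀ + Σ ν·ξ):
  F: 195.3 − 2(23.43) − 1(38.47) = 109.9
  C: 420.7 − 2(23.43) − 2(38.47) = 296.9
  A: 0 + 1(23.43) = 23.43
  E: 0 + 1(38.47) = 38.47
  B: 0 + 2(38.47) = 76.94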